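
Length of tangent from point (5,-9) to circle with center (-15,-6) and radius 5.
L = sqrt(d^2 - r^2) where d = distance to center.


d = sqrt((5+ 15)^2 + (-9+ 6)^2) = sqrt(400+9) = 20.2237
L = sqrt(409.0000 - 25) = sqrt(384.0000) = 19.5959

19.5959


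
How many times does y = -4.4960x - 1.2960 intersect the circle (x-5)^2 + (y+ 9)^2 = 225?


Substitute y = -4.4960x - 1.2960: (x-5)^2 + (-4.4960x- 1.2960+ 9)^2 = 225
Expand to Ax^2 + Bx + C = 0, where b-k = 7.704
A = 1+m^2 = 21.214016
B = 2(m(b-k) - h) = 2(-4.4960*7.704 - 5) = -79.274368
C = h^2 + (b-k)^2 - r^2 = 25 + 59.351616 - 225 = -140.648384
disc = B^2-4AC = 6284.4254 + 11934.8683 = 18219.2937
disc > 0

2 intersection points


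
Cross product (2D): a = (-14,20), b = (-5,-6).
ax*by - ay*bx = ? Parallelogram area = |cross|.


cross = -14*(-6) - 20*(-5) = 84 + 100 = 184
Parallelogram area = |184| = 184

cross = 184, parallelogram area = 184


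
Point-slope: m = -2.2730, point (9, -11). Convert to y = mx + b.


y + 11 = -2.2730(x - 9)
y = -2.2730x - 11 + 2.2730*9
y = -2.2730x + 9.4570

y = -2.2730x + 9.4570


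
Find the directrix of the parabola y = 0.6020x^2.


a = 0.6020
1/(4a) = 0.4153
directrix: y = -0.4153 = -0.4153

y = -0.4153


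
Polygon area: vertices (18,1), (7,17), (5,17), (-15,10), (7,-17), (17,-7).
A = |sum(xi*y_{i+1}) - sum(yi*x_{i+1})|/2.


sum(xi*y_{i+1}) = 18*17 + 7*17 + 5*10 - 15*(-17) + 7*(-7) + 17*1 = 698
sum(yi*x_{i+1}) = 1*7 + 17*5 + 17*(-15) + 10*7 - 17*17 - 7*18 = -508
Area = |698 + 508|/2 = 1206/2 = 603.0000

603.0000 sq units


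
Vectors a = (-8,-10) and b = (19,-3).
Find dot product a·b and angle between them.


a·b = -8*19 - 10*(-3) = -152 + 30 = -122
|a| = sqrt(64+100) = 12.8062
|b| = sqrt(361+9) = 19.2354
cos(theta) = -122/(sqrt(164)*sqrt(370)) = -122/sqrt(60680) = -0.495264
theta = arccos(-122/sqrt(60680)) = 119.6872 degrees

a·b = -122, theta = 119.6872 deg


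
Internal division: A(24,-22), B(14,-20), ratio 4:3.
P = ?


Px = (4*14 + 3*24)/7 = 128/7 = 18.2857
Py = (4*(-20) + 3*(-22))/7 = -146/7 = -20.8571

P = (18.2857, -20.8571)


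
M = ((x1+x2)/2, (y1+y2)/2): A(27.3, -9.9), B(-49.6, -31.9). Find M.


Mx = (27.3 - 49.6)/2 = -22.3/2 = -11.1500
My = (-9.9 - 31.9)/2 = -41.8/2 = -20.9000

(-11.1500, -20.9000)


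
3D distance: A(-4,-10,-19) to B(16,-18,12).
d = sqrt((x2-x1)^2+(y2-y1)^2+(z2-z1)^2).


dx=20, dy=-8, dz=31
d = sqrt(400+64+961) = sqrt(1425) = 37.7492

37.7492


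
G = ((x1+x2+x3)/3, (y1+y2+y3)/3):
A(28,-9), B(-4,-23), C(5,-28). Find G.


Gx = (28- 4+5)/3 = 29/3 = 9.6667
Gy = (-9- 23- 28)/3 = -60/3 = -20.0000

G = (9.6667, -20.0000)


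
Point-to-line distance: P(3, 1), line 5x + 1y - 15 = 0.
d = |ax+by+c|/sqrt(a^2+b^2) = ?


|5*3 + 1*1 - 15| = |1| = 1
sqrt(25 + 1) = sqrt(26) = 5.0990
d = 1/sqrt(26) = 0.1961

0.1961


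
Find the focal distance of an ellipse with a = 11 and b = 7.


c^2 = 11^2 - 7^2 = 121 - 49 = 72
c = sqrt(72) = 8.4853

c = 8.4853


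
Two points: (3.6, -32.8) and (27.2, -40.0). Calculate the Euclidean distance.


dx = 27.2 - 3.6 = 23.6
dy = -40.0 + 32.8 = -7.2
d = sqrt(556.96 + 51.84) = sqrt(608.8) = 24.6739

24.6739


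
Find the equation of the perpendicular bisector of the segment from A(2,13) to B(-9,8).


Midpoint = (-3.5, 10.5)
Slope of AB = dy/dx = -5/(-11) = 0.4545
Perp slope = -dx/dy = -11/5 = -2.2000
b = My - (perp slope)*Mx = 10.5 + (-11*(-3.5))/(-5) = 10.5 - 7.7000 = 2.8000

y = -2.2000x + 2.8000


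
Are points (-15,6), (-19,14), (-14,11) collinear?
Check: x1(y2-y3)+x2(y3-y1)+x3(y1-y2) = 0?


-15*(14-11) - 19*(11-6) - 14*(6-14)
= -45 - 95 + 112 = -28

No, not collinear (determinant = -28)


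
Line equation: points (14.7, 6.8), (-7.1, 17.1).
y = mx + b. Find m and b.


m = (10.3)/(-21.8) = -0.4725
b = y1 - m*x1 = 6.8 - (10.3*14.7)/(-21.8) = 6.8 + 6.9454 = 13.7454

y = -0.4725x + 13.7454


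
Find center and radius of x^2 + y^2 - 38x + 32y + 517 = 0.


h = -D/2 = 38/2 = 19
k = -E/2 = -32/2 = -16
r^2 = h^2 + k^2 - F = 361 + 256 - 517 = 100
r = 10

Center (19, -16), radius = 10


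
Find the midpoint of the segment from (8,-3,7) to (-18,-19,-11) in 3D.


Mx = (8- 18)/2 = -5.0000
My = (-3- 19)/2 = -11.0000
Mz = (7- 11)/2 = -2.0000

M = (-5.0000, -11.0000, -2.0000)


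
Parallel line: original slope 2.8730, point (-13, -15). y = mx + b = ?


Parallel lines have equal slopes.
m2 = 2.8730
b2 = -15 - 2.8730*(-13) = 22.3490

y = 2.8730x + 22.3490


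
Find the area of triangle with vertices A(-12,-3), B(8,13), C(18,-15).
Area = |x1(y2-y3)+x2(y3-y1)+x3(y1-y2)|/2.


-12*(13+ 15) = -336
8*(-15+ 3) = -96
18*(-3-13) = -288
sum = -720
Area = |-720|/2 = 360.0000

360.0000 sq units


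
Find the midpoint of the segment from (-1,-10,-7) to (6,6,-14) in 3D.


Mx = (-1+6)/2 = 2.5000
My = (-10+6)/2 = -2.0000
Mz = (-7- 14)/2 = -10.5000

M = (2.5000, -2.0000, -10.5000)


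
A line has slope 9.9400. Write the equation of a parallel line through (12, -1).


Parallel lines have equal slopes.
m2 = 9.9400
b2 = -1 - 9.9400*12 = -120.2800

y = 9.9400x - 120.2800


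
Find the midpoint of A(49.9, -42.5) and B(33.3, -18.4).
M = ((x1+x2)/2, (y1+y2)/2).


Mx = (49.9 + 33.3)/2 = 83.2/2 = 41.6000
My = (-42.5 - 18.4)/2 = -60.9/2 = -30.4500

(41.6000, -30.4500)


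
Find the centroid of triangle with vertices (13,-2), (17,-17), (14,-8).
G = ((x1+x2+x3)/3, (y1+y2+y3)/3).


Gx = (13+17+14)/3 = 44/3 = 14.6667
Gy = (-2- 17- 8)/3 = -27/3 = -9.0000

G = (14.6667, -9.0000)


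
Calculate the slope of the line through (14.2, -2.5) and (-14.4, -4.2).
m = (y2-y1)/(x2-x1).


dy = -4.2 + 2.5 = -1.7
dx = -14.4 - 14.2 = -28.6
m = -1.7/(-28.6) = 0.0594

m = 0.0594


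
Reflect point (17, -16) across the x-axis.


Reflection rule for x-axis: (x, -y)
(17, -16) -> (17, 16)

(17, 16)


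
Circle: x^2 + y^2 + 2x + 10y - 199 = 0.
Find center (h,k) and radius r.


h = -D/2 = -2/2 = -1
k = -E/2 = -10/2 = -5
r^2 = h^2 + k^2 - F = 1 + 25 + 199 = 225
r = 15

Center (-1, -5), radius = 15


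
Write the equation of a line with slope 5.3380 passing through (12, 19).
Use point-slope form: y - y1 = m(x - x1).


y - 19 = 5.3380(x - 12)
y = 5.3380x + 19 - 5.3380*12
y = 5.3380x - 45.0560

y = 5.3380x - 45.0560


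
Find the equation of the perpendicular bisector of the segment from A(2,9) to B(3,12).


Midpoint = (2.5, 10.5)
Slope of AB = dy/dx = 3/1 = 3.0000
Perp slope = -dx/dy = -1/3 = -0.3333
b = My - (perp slope)*Mx = 10.5 + (1*2.5)/3 = 10.5 + 0.8333 = 11.3333

y = -0.3333x + 11.3333


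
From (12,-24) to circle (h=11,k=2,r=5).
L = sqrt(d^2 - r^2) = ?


d = sqrt((12-11)^2 + (-24-2)^2) = sqrt(1+676) = 26.0192
L = sqrt(677.0000 - 25) = sqrt(652.0000) = 25.5343

25.5343


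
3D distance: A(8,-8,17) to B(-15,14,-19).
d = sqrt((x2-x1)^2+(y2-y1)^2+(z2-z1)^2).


dx=-23, dy=22, dz=-36
d = sqrt(529+484+1296) = sqrt(2309) = 48.0521

48.0521


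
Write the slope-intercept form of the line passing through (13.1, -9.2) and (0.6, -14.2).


m = (-5.0)/(-12.5) = 0.4000
b = y1 - m*x1 = -9.2 - (-5.0*13.1)/(-12.5) = -9.2 - 5.2400 = -14.4400

y = 0.4000x - 14.4400


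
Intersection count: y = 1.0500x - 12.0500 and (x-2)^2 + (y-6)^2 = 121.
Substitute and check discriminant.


Substitute y = 1.0500x - 12.0500: (x-2)^2 + (1.0500x- 12.0500-6)^2 = 121
Expand to Ax^2 + Bx + C = 0, where b-k = -18.05
A = 1+m^2 = 2.1025
B = 2(m(b-k) - h) = 2(1.0500*(-18.05) - 2) = -41.905
C = h^2 + (b-k)^2 - r^2 = 4 + 325.8025 - 121 = 208.8025
disc = B^2-4AC = 1756.0290 - 1756.0290 = 0
disc = 0

1 intersection point (tangent)


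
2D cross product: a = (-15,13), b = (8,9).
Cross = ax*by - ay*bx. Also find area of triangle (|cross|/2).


cross = -15*9 - 13*8 = -135 - 104 = -239
Triangle area = |-239|/2 = 239/2 = 119.5000

cross = -239, triangle area = 119.5000


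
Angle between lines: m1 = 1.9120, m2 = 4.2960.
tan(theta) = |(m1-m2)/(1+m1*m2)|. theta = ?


m1-m2 = -2.384
1+m1*m2 = 9.213952
tan(theta) = |-2.384/9.213952| = 0.258738
theta = arctan(|-2.384/9.213952|) = 14.5065 degrees (acute angle)

14.5065 degrees


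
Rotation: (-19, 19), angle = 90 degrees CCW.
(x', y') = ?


cos(90) = 0, sin(90) = 1
x' = -19*0 - 19*1 = -19
y' = -19*1 + 19*0 = -19

(-19, -19)


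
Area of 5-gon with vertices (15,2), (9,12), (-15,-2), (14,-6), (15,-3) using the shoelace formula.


sum(xi*y_{i+1}) = 15*12 + 9*(-2) - 15*(-6) + 14*(-3) + 15*2 = 240
sum(yi*x_{i+1}) = 2*9 + 12*(-15) - 2*14 - 6*15 - 3*15 = -325
Area = |240 + 325|/2 = 565/2 = 282.5000

282.5000 sq units


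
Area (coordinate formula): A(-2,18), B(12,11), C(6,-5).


-2*(11+ 5) = -32
12*(-5-18) = -276
6*(18-11) = 42
sum = -266
Area = |-266|/2 = 133.0000

133.0000 sq units


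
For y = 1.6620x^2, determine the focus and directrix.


a = 1.6620
1/(4a) = 0.1504
Focus = (0, 0.1504)
Directrix: y = -0.1504

Focus = (0, 0.1504), Directrix: y = -0.1504


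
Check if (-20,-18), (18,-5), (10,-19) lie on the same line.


-20*(-5+ 19) + 18*(-19+ 18) + 10*(-18+ 5)
= -280 - 18 - 130 = -428

No, not collinear (determinant = -428)


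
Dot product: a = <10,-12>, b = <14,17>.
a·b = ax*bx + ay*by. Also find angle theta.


a·b = 10*14 - 12*17 = 140 - 204 = -64
|a| = sqrt(100+144) = 15.6205
|b| = sqrt(196+289) = 22.0227
cos(theta) = -64/(sqrt(244)*sqrt(485)) = -64/sqrt(118340) = -0.186043
theta = arccos(-64/sqrt(118340)) = 100.7220 degrees

a·b = -64, theta = 100.7220 deg


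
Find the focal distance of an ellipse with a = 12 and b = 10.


c^2 = 12^2 - 10^2 = 144 - 100 = 44
c = sqrt(44) = 6.6332

c = 6.6332


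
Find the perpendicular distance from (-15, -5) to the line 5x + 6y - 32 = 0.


|5*(-15) + 6*(-5) - 32| = |-137| = 137
sqrt(25 + 36) = sqrt(61) = 7.8102
d = 137/sqrt(61) = 17.5411

17.5411


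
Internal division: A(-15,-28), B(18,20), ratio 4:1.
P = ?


Px = (4*18 + 1*(-15))/5 = 57/5 = 11.4000
Py = (4*20 + 1*(-28))/5 = 52/5 = 10.4000

P = (11.4000, 10.4000)


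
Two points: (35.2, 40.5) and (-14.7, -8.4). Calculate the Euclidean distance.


dx = -14.7 - 35.2 = -49.9
dy = -8.4 - 40.5 = -48.9
d = sqrt(2490.01 + 2391.21) = sqrt(4881.22) = 69.8657

69.8657


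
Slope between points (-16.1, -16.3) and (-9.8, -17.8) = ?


dy = -17.8 + 16.3 = -1.5
dx = -9.8 + 16.1 = 6.3
m = -1.5/6.3 = -0.2381

m = -0.2381


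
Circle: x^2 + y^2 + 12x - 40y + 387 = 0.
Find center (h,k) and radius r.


h = -D/2 = -12/2 = -6
k = -E/2 = 40/2 = 20
r^2 = h^2 + k^2 - F = 36 + 400 - 387 = 49
r = 7

Center (-6, 20), radius = 7


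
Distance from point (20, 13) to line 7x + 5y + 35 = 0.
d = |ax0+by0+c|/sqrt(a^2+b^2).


|7*20 + 5*13 + 35| = |240| = 240
sqrt(49 + 25) = sqrt(74) = 8.6023
d = 240/sqrt(74) = 27.8994

27.8994


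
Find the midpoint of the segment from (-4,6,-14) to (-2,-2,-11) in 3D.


Mx = (-4- 2)/2 = -3.0000
My = (6- 2)/2 = 2.0000
Mz = (-14- 11)/2 = -12.5000

M = (-3.0000, 2.0000, -12.5000)


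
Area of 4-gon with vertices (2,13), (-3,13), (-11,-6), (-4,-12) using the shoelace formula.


sum(xi*y_{i+1}) = 2*13 - 3*(-6) - 11*(-12) - 4*13 = 124
sum(yi*x_{i+1}) = 13*(-3) + 13*(-11) - 6*(-4) - 12*2 = -182
Area = |124 + 182|/2 = 306/2 = 153.0000

153.0000 sq units


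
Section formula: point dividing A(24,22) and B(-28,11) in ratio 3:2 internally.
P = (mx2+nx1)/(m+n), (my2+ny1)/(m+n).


Px = (3*(-28) + 2*24)/5 = -36/5 = -7.2000
Py = (3*11 + 2*22)/5 = 77/5 = 15.4000

P = (-7.2000, 15.4000)


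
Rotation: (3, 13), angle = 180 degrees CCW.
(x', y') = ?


cos(180) = -1, sin(180) = 0
x' = 3*(-1) - 13*0 = -3
y' = 3*0 + 13*(-1) = -13

(-3, -13)


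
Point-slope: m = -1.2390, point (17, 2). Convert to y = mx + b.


y - 2 = -1.2390(x - 17)
y = -1.2390x + 2 + 1.2390*17
y = -1.2390x + 23.0630

y = -1.2390x + 23.0630


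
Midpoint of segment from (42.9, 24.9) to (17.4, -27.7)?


Mx = (42.9 + 17.4)/2 = 60.3/2 = 30.1500
My = (24.9 - 27.7)/2 = -2.8/2 = -1.4000

(30.1500, -1.4000)


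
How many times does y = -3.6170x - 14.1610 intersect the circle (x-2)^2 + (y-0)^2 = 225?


Substitute y = -3.6170x - 14.1610: (x-2)^2 + (-3.6170x- 14.1610-0)^2 = 225
Expand to Ax^2 + Bx + C = 0, where b-k = -14.161
A = 1+m^2 = 14.082689
B = 2(m(b-k) - h) = 2(-3.6170*(-14.161) - 2) = 98.440674
C = h^2 + (b-k)^2 - r^2 = 4 + 200.533921 - 225 = -20.466079
disc = B^2-4AC = 9690.5663 + 1152.8697 = 10843.4360
disc > 0

2 intersection points


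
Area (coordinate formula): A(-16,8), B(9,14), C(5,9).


-16*(14-9) = -80
9*(9-8) = 9
5*(8-14) = -30
sum = -101
Area = |-101|/2 = 50.5000

50.5000 sq units


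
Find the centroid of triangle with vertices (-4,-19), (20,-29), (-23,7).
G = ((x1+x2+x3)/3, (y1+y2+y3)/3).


Gx = (-4+20- 23)/3 = -7/3 = -2.3333
Gy = (-19- 29+7)/3 = -41/3 = -13.6667

G = (-2.3333, -13.6667)


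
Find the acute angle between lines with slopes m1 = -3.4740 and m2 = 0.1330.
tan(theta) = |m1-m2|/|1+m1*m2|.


m1-m2 = -3.607
1+m1*m2 = 0.537958
tan(theta) = |-3.607/0.537958| = 6.704984
theta = arctan(|-3.607/0.537958|) = 81.5173 degrees (acute angle)

81.5173 degrees


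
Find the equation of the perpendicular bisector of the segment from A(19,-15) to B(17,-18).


Midpoint = (18, -16.5)
Slope of AB = dy/dx = -3/(-2) = 1.5000
Perp slope = -dx/dy = -2/3 = -0.6667
b = My - (perp slope)*Mx = -16.5 + (-2*18)/(-3) = -16.5 + 12.0000 = -4.5000

y = -0.6667x - 4.5000


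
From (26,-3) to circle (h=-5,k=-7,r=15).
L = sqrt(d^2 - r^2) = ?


d = sqrt((26+ 5)^2 + (-3+ 7)^2) = sqrt(961+16) = 31.2570
L = sqrt(977.0000 - 225) = sqrt(752.0000) = 27.4226

27.4226


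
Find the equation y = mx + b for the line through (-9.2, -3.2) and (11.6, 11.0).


m = (14.2)/(20.8) = 0.6827
b = y1 - m*x1 = -3.2 - (14.2*(-9.2))/(20.8) = -3.2 + 6.2808 = 3.0808

y = 0.6827x + 3.0808


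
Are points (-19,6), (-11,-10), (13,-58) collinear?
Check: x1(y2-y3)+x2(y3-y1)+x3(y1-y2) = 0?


-19*(-10+ 58) - 11*(-58-6) + 13*(6+ 10)
= -912 + 704 + 208 = 0

Yes, collinear (determinant = 0)


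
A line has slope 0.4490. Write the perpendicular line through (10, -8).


Perpendicular slope = -1/m1 = -1/0.4490 = -2.2272
b2 = y0 - m2*x0 = -8 + 10/0.4490 = -8 + 22.2717 = 14.2717

y = -2.2272x + 14.2717


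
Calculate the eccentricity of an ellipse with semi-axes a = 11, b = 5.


c = sqrt(121-25) = sqrt(96) = 9.7980
e = c/a = sqrt(96)/11 = 0.8907

e = 0.8907


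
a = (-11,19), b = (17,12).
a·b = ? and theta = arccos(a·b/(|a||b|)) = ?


a·b = -11*17 + 19*12 = -187 + 228 = 41
|a| = sqrt(121+361) = 21.9545
|b| = sqrt(289+144) = 20.8087
cos(theta) = 41/(sqrt(482)*sqrt(433)) = 41/sqrt(208706) = 0.089746
theta = arccos(41/sqrt(208706)) = 84.8510 degrees

a·b = 41, theta = 84.8510 deg


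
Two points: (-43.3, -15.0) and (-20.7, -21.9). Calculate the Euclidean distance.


dx = -20.7 + 43.3 = 22.6
dy = -21.9 + 15.0 = -6.9
d = sqrt(510.76 + 47.61) = sqrt(558.37) = 23.6299

23.6299


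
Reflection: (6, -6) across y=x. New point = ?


Reflection rule for y=x: (y, x)
(6, -6) -> (-6, 6)

(-6, 6)


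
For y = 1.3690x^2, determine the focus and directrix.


a = 1.3690
1/(4a) = 0.1826
Focus = (0, 0.1826)
Directrix: y = -0.1826

Focus = (0, 0.1826), Directrix: y = -0.1826


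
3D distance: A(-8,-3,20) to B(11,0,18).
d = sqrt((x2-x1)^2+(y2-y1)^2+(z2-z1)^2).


dx=19, dy=3, dz=-2
d = sqrt(361+9+4) = sqrt(374) = 19.3391

19.3391


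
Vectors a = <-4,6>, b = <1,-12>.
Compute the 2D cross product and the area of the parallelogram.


cross = -4*(-12) - 6*1 = 48 - 6 = 42
Parallelogram area = |42| = 42

cross = 42, parallelogram area = 42


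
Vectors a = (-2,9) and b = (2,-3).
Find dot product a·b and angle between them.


a·b = -2*2 + 9*(-3) = -4 - 27 = -31
|a| = sqrt(4+81) = 9.2195
|b| = sqrt(4+9) = 3.6056
cos(theta) = -31/(sqrt(85)*sqrt(13)) = -31/sqrt(1105) = -0.932568
theta = arccos(-31/sqrt(1105)) = 158.8387 degrees

a·b = -31, theta = 158.8387 deg


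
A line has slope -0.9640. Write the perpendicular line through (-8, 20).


Perpendicular slope = -1/m1 = -1/(-0.9640) = 1.0373
b2 = y0 - m2*x0 = 20 - 8/(-0.9640) = 20 + 8.2988 = 28.2988

y = 1.0373x + 28.2988


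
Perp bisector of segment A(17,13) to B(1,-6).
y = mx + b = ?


Midpoint = (9, 3.5)
Slope of AB = dy/dx = -19/(-16) = 1.1875
Perp slope = -dx/dy = -16/19 = -0.8421
b = My - (perp slope)*Mx = 3.5 + (-16*9)/(-19) = 3.5 + 7.5789 = 11.0789

y = -0.8421x + 11.0789


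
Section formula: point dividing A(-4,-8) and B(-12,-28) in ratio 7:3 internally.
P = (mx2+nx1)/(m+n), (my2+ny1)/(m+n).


Px = (7*(-12) + 3*(-4))/10 = -96/10 = -9.6000
Py = (7*(-28) + 3*(-8))/10 = -220/10 = -22.0000

P = (-9.6000, -22.0000)


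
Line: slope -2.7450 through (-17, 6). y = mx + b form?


y - 6 = -2.7450(x + 17)
y = -2.7450x + 6 + 2.7450*(-17)
y = -2.7450x - 40.6650

y = -2.7450x - 40.6650


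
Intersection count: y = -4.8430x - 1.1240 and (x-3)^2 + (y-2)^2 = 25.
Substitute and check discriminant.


Substitute y = -4.8430x - 1.1240: (x-3)^2 + (-4.8430x- 1.1240-2)^2 = 25
Expand to Ax^2 + Bx + C = 0, where b-k = -3.124
A = 1+m^2 = 24.454649
B = 2(m(b-k) - h) = 2(-4.8430*(-3.124) - 3) = 24.259064
C = h^2 + (b-k)^2 - r^2 = 9 + 9.759376 - 25 = -6.240624
disc = B^2-4AC = 588.5022 + 610.4491 = 1198.9513
disc > 0

2 intersection points


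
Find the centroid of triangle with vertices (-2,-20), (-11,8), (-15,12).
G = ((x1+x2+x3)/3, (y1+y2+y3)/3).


Gx = (-2- 11- 15)/3 = -28/3 = -9.3333
Gy = (-20+8+12)/3 = 0/3 = 0

G = (-9.3333, 0)


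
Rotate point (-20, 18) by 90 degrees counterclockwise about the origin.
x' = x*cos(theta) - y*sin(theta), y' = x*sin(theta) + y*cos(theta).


cos(90) = 0, sin(90) = 1
x' = -20*0 - 18*1 = -18
y' = -20*1 + 18*0 = -20

(-18, -20)


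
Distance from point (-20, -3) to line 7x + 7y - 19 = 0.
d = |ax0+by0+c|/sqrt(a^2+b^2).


|7*(-20) + 7*(-3) - 19| = |-180| = 180
sqrt(49 + 49) = sqrt(98) = 9.8995
d = 180/sqrt(98) = 18.1827

18.1827


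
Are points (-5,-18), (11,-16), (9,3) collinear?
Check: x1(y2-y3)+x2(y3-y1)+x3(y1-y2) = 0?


-5*(-16-3) + 11*(3+ 18) + 9*(-18+ 16)
= 95 + 231 - 18 = 308

No, not collinear (determinant = 308)


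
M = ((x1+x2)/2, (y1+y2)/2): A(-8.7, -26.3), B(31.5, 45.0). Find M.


Mx = (-8.7 + 31.5)/2 = 22.8/2 = 11.4000
My = (-26.3 + 45.0)/2 = 18.7/2 = 9.3500

(11.4000, 9.3500)


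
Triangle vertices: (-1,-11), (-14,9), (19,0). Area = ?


-1*(9-0) = -9
-14*(0+ 11) = -154
19*(-11-9) = -380
sum = -543
Area = |-543|/2 = 271.5000

271.5000 sq units


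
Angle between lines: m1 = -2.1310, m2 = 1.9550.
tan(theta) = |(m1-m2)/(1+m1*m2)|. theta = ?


m1-m2 = -4.086
1+m1*m2 = -3.166105
tan(theta) = |-4.086/(-3.166105)| = 1.290545
theta = arctan(|-4.086/(-3.166105)|) = 52.2291 degrees (acute angle)

52.2291 degrees


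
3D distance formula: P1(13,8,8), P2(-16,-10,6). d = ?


dx=-29, dy=-18, dz=-2
d = sqrt(841+324+4) = sqrt(1169) = 34.1906

34.1906


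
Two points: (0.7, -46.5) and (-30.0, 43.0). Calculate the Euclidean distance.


dx = -30.0 - 0.7 = -30.7
dy = 43.0 + 46.5 = 89.5
d = sqrt(942.49 + 8010.25) = sqrt(8952.74) = 94.6189

94.6189


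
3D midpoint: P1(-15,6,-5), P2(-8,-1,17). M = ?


Mx = (-15- 8)/2 = -11.5000
My = (6- 1)/2 = 2.5000
Mz = (-5+17)/2 = 6.0000

M = (-11.5000, 2.5000, 6.0000)


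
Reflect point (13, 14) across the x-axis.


Reflection rule for x-axis: (x, -y)
(13, 14) -> (13, -14)

(13, -14)


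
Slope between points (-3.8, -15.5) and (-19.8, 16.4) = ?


dy = 16.4 + 15.5 = 31.9
dx = -19.8 + 3.8 = -16.0
m = 31.9/(-16.0) = -1.9937

m = -1.9937


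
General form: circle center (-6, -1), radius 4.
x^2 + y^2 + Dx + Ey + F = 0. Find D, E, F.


(x+ 6)^2 + (y+ 1)^2 = 4^2
D = -2h = 12, E = -2k = 2
F = h^2+k^2-r^2 = 36+1-16 = 21

D = 12, E = 2, F = 21


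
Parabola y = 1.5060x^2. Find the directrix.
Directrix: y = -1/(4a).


a = 1.5060
1/(4a) = 0.1660
directrix: y = -0.1660 = -0.1660

y = -0.1660


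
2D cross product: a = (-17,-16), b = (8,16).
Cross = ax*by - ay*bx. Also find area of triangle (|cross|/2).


cross = -17*16 + 16*8 = -272 + 128 = -144
Triangle area = |-144|/2 = 144/2 = 72.0000

cross = -144, triangle area = 72.0000


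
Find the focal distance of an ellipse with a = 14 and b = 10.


c^2 = 14^2 - 10^2 = 196 - 100 = 96
c = sqrt(96) = 9.7980

c = 9.7980


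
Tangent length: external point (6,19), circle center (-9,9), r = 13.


d = sqrt((6+ 9)^2 + (19-9)^2) = sqrt(225+100) = 18.0278
L = sqrt(325.0000 - 169) = sqrt(156.0000) = 12.4900

12.4900


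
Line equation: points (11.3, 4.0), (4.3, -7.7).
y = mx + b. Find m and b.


m = (-11.7)/(-7) = 1.6714
b = y1 - m*x1 = 4.0 - (-11.7*11.3)/(-7) = 4.0 - 18.8871 = -14.8871

y = 1.6714x - 14.8871


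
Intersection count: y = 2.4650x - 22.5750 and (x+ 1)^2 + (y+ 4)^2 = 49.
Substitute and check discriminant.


Substitute y = 2.4650x - 22.5750: (x+ 1)^2 + (2.4650x- 22.5750+ 4)^2 = 49
Expand to Ax^2 + Bx + C = 0, where b-k = -18.575
A = 1+m^2 = 7.076225
B = 2(m(b-k) - h) = 2(2.4650*(-18.575) + 1) = -89.57475
C = h^2 + (b-k)^2 - r^2 = 1 + 345.030625 - 49 = 297.030625
disc = B^2-4AC = 8023.6358 - 8407.4221 = -383.7863
disc < 0

0 intersection points


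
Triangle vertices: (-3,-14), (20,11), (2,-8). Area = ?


-3*(11+ 8) = -57
20*(-8+ 14) = 120
2*(-14-11) = -50
sum = 13
Area = |13|/2 = 6.5000

6.5000 sq units


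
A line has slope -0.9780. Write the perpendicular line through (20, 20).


Perpendicular slope = -1/m1 = -1/(-0.9780) = 1.0225
b2 = y0 - m2*x0 = 20 + 20/(-0.9780) = 20 - 20.4499 = -0.4499

y = 1.0225x - 0.4499


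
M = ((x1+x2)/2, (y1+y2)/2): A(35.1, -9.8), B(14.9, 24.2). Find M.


Mx = (35.1 + 14.9)/2 = 50.0/2 = 25.0000
My = (-9.8 + 24.2)/2 = 14.4/2 = 7.2000

(25.0000, 7.2000)


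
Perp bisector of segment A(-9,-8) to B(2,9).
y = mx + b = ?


Midpoint = (-3.5, 0.5)
Slope of AB = dy/dx = 17/11 = 1.5455
Perp slope = -dx/dy = -11/17 = -0.6471
b = My - (perp slope)*Mx = 0.5 + (11*(-3.5))/17 = 0.5 - 2.2647 = -1.7647

y = -0.6471x - 1.7647


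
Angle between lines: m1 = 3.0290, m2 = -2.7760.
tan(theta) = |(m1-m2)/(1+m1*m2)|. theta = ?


m1-m2 = 5.805
1+m1*m2 = -7.408504
tan(theta) = |5.805/(-7.408504)| = 0.783559
theta = arctan(|5.805/(-7.408504)|) = 38.0808 degrees (acute angle)

38.0808 degrees


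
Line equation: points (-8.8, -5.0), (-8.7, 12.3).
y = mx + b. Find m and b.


m = (17.3)/(0.1) = 173.0000
b = y1 - m*x1 = -5.0 - (17.3*(-8.8))/(0.1) = -5.0 + 1522.4000 = 1517.4000

y = 173.0000x + 1517.4000


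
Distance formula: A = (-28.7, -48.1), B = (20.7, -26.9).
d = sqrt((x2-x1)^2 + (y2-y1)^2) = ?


dx = 20.7 + 28.7 = 49.4
dy = -26.9 + 48.1 = 21.2
d = sqrt(2440.36 + 449.44) = sqrt(2889.8) = 53.7569

53.7569


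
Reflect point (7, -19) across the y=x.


Reflection rule for y=x: (y, x)
(7, -19) -> (-19, 7)

(-19, 7)


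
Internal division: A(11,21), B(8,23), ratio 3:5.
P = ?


Px = (3*8 + 5*11)/8 = 79/8 = 9.8750
Py = (3*23 + 5*21)/8 = 174/8 = 21.7500

P = (9.8750, 21.7500)


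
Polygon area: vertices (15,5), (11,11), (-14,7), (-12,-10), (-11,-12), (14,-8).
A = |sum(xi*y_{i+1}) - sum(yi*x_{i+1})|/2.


sum(xi*y_{i+1}) = 15*11 + 11*7 - 14*(-10) - 12*(-12) - 11*(-8) + 14*5 = 684
sum(yi*x_{i+1}) = 5*11 + 11*(-14) + 7*(-12) - 10*(-11) - 12*14 - 8*15 = -361
Area = |684 + 361|/2 = 1045/2 = 522.5000

522.5000 sq units


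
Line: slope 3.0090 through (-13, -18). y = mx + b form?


y + 18 = 3.0090(x + 13)
y = 3.0090x - 18 - 3.0090*(-13)
y = 3.0090x + 21.1170

y = 3.0090x + 21.1170


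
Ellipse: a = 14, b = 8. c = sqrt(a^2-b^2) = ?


c^2 = 14^2 - 8^2 = 196 - 64 = 132
c = sqrt(132) = 11.4891

c = 11.4891


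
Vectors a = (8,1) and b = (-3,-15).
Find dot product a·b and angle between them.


a·b = 8*(-3) + 1*(-15) = -24 - 15 = -39
|a| = sqrt(64+1) = 8.0623
|b| = sqrt(9+225) = 15.2971
cos(theta) = -39/(sqrt(65)*sqrt(234)) = -39/sqrt(15210) = -0.316228
theta = arccos(-39/sqrt(15210)) = 108.4349 degrees

a·b = -39, theta = 108.4349 deg


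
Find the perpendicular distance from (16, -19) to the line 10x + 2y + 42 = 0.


|10*16 + 2*(-19) + 42| = |164| = 164
sqrt(100 + 4) = sqrt(104) = 10.1980
d = 164/sqrt(104) = 16.0815

16.0815


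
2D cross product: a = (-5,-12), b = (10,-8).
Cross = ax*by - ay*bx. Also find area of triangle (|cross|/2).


cross = -5*(-8) + 12*10 = 40 + 120 = 160
Triangle area = |160|/2 = 160/2 = 80.0000

cross = 160, triangle area = 80.0000


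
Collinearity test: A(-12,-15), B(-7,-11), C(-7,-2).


-12*(-11+ 2) - 7*(-2+ 15) - 7*(-15+ 11)
= 108 - 91 + 28 = 45

No, not collinear (determinant = 45)


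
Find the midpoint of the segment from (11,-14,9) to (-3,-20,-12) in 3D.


Mx = (11- 3)/2 = 4.0000
My = (-14- 20)/2 = -17.0000
Mz = (9- 12)/2 = -1.5000

M = (4.0000, -17.0000, -1.5000)


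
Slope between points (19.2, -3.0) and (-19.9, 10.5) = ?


dy = 10.5 + 3.0 = 13.5
dx = -19.9 - 19.2 = -39.1
m = 13.5/(-39.1) = -0.3453

m = -0.3453


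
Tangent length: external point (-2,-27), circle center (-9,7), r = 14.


d = sqrt((-2+ 9)^2 + (-27-7)^2) = sqrt(49+1156) = 34.7131
L = sqrt(1205.0000 - 196) = sqrt(1009.0000) = 31.7648

31.7648


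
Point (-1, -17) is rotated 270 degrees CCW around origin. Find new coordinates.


cos(270) = 0, sin(270) = -1
x' = -1*0 + 17*(-1) = -17
y' = -1*(-1) - 17*0 = 1

(-17, 1)


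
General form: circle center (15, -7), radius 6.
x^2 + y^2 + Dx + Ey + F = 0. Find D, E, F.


(x-15)^2 + (y+ 7)^2 = 6^2
D = -2h = -30, E = -2k = 14
F = h^2+k^2-r^2 = 225+49-36 = 238

D = -30, E = 14, F = 238


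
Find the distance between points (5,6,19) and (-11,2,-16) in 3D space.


dx=-16, dy=-4, dz=-35
d = sqrt(256+16+1225) = sqrt(1497) = 38.6911

38.6911


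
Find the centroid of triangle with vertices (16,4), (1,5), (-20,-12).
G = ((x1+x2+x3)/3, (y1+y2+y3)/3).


Gx = (16+1- 20)/3 = -3/3 = -1.0000
Gy = (4+5- 12)/3 = -3/3 = -1.0000

G = (-1.0000, -1.0000)


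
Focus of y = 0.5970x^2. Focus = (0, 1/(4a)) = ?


a = 0.5970
4a = 2.3880
focus = (0, 1/2.3880) = (0, 0.4188)

Focus = (0, 0.4188)


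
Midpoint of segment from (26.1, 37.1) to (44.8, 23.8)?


Mx = (26.1 + 44.8)/2 = 70.9/2 = 35.4500
My = (37.1 + 23.8)/2 = 60.9/2 = 30.4500

(35.4500, 30.4500)


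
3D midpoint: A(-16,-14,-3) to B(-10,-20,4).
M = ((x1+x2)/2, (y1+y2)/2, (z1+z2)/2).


Mx = (-16- 10)/2 = -13.0000
My = (-14- 20)/2 = -17.0000
Mz = (-3+4)/2 = 0.5000

M = (-13.0000, -17.0000, 0.5000)


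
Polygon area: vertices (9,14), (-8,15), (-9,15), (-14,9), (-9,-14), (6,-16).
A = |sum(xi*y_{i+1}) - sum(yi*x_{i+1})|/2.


sum(xi*y_{i+1}) = 9*15 - 8*15 - 9*9 - 14*(-14) - 9*(-16) + 6*14 = 358
sum(yi*x_{i+1}) = 14*(-8) + 15*(-9) + 15*(-14) + 9*(-9) - 14*6 - 16*9 = -766
Area = |358 + 766|/2 = 1124/2 = 562.0000

562.0000 sq units


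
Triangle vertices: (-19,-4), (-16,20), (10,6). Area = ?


-19*(20-6) = -266
-16*(6+ 4) = -160
10*(-4-20) = -240
sum = -666
Area = |-666|/2 = 333.0000

333.0000 sq units


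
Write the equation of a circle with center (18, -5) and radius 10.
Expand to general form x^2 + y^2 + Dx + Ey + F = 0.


(x-18)^2 + (y+ 5)^2 = 10^2
D = -2h = -36, E = -2k = 10
F = h^2+k^2-r^2 = 324+25-100 = 249

x^2 + y^2 - 36x + 10y + 249 = 0


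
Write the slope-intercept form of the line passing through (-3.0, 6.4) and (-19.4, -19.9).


m = (-26.3)/(-16.4) = 1.6037
b = y1 - m*x1 = 6.4 - (-26.3*(-3.0))/(-16.4) = 6.4 + 4.8110 = 11.2110

y = 1.6037x + 11.2110


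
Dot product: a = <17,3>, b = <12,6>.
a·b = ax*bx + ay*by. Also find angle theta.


a·b = 17*12 + 3*6 = 204 + 18 = 222
|a| = sqrt(289+9) = 17.2627
|b| = sqrt(144+36) = 13.4164
cos(theta) = 222/(sqrt(298)*sqrt(180)) = 222/sqrt(53640) = 0.958536
theta = arccos(222/sqrt(53640)) = 16.5571 degrees

a·b = 222, theta = 16.5571 deg


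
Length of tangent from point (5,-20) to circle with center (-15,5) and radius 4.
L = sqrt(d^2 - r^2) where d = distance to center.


d = sqrt((5+ 15)^2 + (-20-5)^2) = sqrt(400+625) = 32.0156
L = sqrt(1025.0000 - 16) = sqrt(1009.0000) = 31.7648

31.7648


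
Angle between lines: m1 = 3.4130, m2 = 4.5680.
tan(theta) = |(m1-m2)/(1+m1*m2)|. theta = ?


m1-m2 = -1.155
1+m1*m2 = 16.590584
tan(theta) = |-1.155/16.590584| = 0.069618
theta = arctan(|-1.155/16.590584|) = 3.9824 degrees (acute angle)

3.9824 degrees


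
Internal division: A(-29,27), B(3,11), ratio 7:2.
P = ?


Px = (7*3 + 2*(-29))/9 = -37/9 = -4.1111
Py = (7*11 + 2*27)/9 = 131/9 = 14.5556

P = (-4.1111, 14.5556)


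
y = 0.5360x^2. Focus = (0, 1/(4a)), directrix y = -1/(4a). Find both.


a = 0.5360
1/(4a) = 0.4664
Focus = (0, 0.4664)
Directrix: y = -0.4664

Focus = (0, 0.4664), Directrix: y = -0.4664


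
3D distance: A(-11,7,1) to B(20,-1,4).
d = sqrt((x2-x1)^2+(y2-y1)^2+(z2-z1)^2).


dx=31, dy=-8, dz=3
d = sqrt(961+64+9) = sqrt(1034) = 32.1559

32.1559


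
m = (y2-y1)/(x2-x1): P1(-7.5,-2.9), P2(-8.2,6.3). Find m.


dy = 6.3 + 2.9 = 9.2
dx = -8.2 + 7.5 = -0.7
m = 9.2/(-0.7) = -13.1429

m = -13.1429


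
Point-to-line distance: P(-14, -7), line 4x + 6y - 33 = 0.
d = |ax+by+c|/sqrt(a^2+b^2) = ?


|4*(-14) + 6*(-7) - 33| = |-131| = 131
sqrt(16 + 36) = sqrt(52) = 7.2111
d = 131/sqrt(52) = 18.1664

18.1664


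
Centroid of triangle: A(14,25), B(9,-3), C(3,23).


Gx = (14+9+3)/3 = 26/3 = 8.6667
Gy = (25- 3+23)/3 = 45/3 = 15.0000

G = (8.6667, 15.0000)


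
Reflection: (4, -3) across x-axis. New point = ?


Reflection rule for x-axis: (x, -y)
(4, -3) -> (4, 3)

(4, 3)


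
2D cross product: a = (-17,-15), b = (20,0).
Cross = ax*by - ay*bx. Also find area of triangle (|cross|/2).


cross = -17*0 + 15*20 = 0 + 300 = 300
Triangle area = |300|/2 = 300/2 = 150.0000

cross = 300, triangle area = 150.0000


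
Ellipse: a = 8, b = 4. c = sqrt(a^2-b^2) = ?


c^2 = 8^2 - 4^2 = 64 - 16 = 48
c = sqrt(48) = 6.9282

c = 6.9282


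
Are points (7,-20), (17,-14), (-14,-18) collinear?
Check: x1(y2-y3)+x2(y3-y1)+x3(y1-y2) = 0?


7*(-14+ 18) + 17*(-18+ 20) - 14*(-20+ 14)
= 28 + 34 + 84 = 146

No, not collinear (determinant = 146)


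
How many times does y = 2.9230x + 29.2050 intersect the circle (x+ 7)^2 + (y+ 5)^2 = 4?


Substitute y = 2.9230x + 29.2050: (x+ 7)^2 + (2.9230x+29.2050+ 5)^2 = 4
Expand to Ax^2 + Bx + C = 0, where b-k = 34.205
A = 1+m^2 = 9.543929
B = 2(m(b-k) - h) = 2(2.9230*34.205 + 7) = 213.96243
C = h^2 + (b-k)^2 - r^2 = 49 + 1169.982025 - 4 = 1214.982025
disc = B^2-4AC = 45779.9215 - 46382.8087 = -602.8872
disc < 0

0 intersection points


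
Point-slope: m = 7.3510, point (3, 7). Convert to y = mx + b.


y - 7 = 7.3510(x - 3)
y = 7.3510x + 7 - 7.3510*3
y = 7.3510x - 15.0530

y = 7.3510x - 15.0530


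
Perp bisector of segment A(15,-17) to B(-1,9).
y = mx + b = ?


Midpoint = (7, -4)
Slope of AB = dy/dx = 26/(-16) = -1.6250
Perp slope = -dx/dy = 16/26 = 0.6154
b = My - (perp slope)*Mx = -4 + (-16*7)/26 = -4 - 4.3077 = -8.3077

y = 0.6154x - 8.3077


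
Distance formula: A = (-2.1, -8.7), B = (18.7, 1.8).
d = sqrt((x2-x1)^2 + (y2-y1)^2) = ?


dx = 18.7 + 2.1 = 20.8
dy = 1.8 + 8.7 = 10.5
d = sqrt(432.64 + 110.25) = sqrt(542.89) = 23.3000

23.3000


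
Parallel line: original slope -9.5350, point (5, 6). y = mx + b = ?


Parallel lines have equal slopes.
m2 = -9.5350
b2 = 6 + 9.5350*5 = 53.6750

y = -9.5350x + 53.6750


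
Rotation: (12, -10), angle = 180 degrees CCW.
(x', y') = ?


cos(180) = -1, sin(180) = 0
x' = 12*(-1) + 10*0 = -12
y' = 12*0 - 10*(-1) = 10

(-12, 10)


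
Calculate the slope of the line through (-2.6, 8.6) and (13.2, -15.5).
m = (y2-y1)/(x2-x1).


dy = -15.5 - 8.6 = -24.1
dx = 13.2 + 2.6 = 15.8
m = -24.1/15.8 = -1.5253

m = -1.5253


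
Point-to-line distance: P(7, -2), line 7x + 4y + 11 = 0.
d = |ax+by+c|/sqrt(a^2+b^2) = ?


|7*7 + 4*(-2) + 11| = |52| = 52
sqrt(49 + 16) = sqrt(65) = 8.0623
d = 52/sqrt(65) = 6.4498

6.4498


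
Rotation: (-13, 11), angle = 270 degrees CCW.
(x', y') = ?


cos(270) = 0, sin(270) = -1
x' = -13*0 - 11*(-1) = 11
y' = -13*(-1) + 11*0 = 13

(11, 13)


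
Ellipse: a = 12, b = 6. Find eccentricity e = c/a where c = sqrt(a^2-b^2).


c = sqrt(144-36) = sqrt(108) = 10.3923
e = c/a = sqrt(108)/12 = 0.8660

e = 0.8660


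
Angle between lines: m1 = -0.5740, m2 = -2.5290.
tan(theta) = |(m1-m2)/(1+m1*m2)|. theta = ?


m1-m2 = 1.955
1+m1*m2 = 2.451646
tan(theta) = |1.955/2.451646| = 0.797423
theta = arctan(|1.955/2.451646|) = 38.5697 degrees (acute angle)

38.5697 degrees


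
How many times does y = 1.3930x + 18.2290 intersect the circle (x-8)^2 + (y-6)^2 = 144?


Substitute y = 1.3930x + 18.2290: (x-8)^2 + (1.3930x+18.2290-6)^2 = 144
Expand to Ax^2 + Bx + C = 0, where b-k = 12.229
A = 1+m^2 = 2.940449
B = 2(m(b-k) - h) = 2(1.3930*12.229 - 8) = 18.069994
C = h^2 + (b-k)^2 - r^2 = 64 + 149.548441 - 144 = 69.548441
disc = B^2-4AC = 326.5247 - 818.0146 = -491.4899
disc < 0

0 intersection points


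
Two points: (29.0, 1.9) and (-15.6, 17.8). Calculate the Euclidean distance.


dx = -15.6 - 29.0 = -44.6
dy = 17.8 - 1.9 = 15.9
d = sqrt(1989.16 + 252.81) = sqrt(2241.97) = 47.3494

47.3494


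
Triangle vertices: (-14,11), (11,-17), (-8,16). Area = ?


-14*(-17-16) = 462
11*(16-11) = 55
-8*(11+ 17) = -224
sum = 293
Area = |293|/2 = 146.5000

146.5000 sq units


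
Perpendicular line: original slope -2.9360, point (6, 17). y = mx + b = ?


Perpendicular slope = -1/m1 = -1/(-2.9360) = 0.3406
b2 = y0 - m2*x0 = 17 + 6/(-2.9360) = 17 - 2.0436 = 14.9564

y = 0.3406x + 14.9564


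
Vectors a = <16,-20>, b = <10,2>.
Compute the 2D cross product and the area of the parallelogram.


cross = 16*2 + 20*10 = 32 + 200 = 232
Parallelogram area = |232| = 232

cross = 232, parallelogram area = 232


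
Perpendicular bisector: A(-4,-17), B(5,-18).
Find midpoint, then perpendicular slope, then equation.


Midpoint = (0.5, -17.5)
Slope of AB = dy/dx = -1/9 = -0.1111
Perp slope = -dx/dy = 9/1 = 9.0000
b = My - (perp slope)*Mx = -17.5 + (9*0.5)/(-1) = -17.5 - 4.5000 = -22.0000

y = 9.0000x - 22.0000


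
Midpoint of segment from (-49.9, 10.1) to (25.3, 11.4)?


Mx = (-49.9 + 25.3)/2 = -24.6/2 = -12.3000
My = (10.1 + 11.4)/2 = 21.5/2 = 10.7500

(-12.3000, 10.7500)


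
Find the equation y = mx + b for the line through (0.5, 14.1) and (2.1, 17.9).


m = (3.8)/(1.6) = 2.3750
b = y1 - m*x1 = 14.1 - (3.8*0.5)/(1.6) = 14.1 - 1.1875 = 12.9125

y = 2.3750x + 12.9125


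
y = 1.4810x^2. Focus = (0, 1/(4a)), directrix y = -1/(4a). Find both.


a = 1.4810
1/(4a) = 0.1688
Focus = (0, 0.1688)
Directrix: y = -0.1688

Focus = (0, 0.1688), Directrix: y = -0.1688


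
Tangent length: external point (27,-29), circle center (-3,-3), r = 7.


d = sqrt((27+ 3)^2 + (-29+ 3)^2) = sqrt(900+676) = 39.6989
L = sqrt(1576.0000 - 49) = sqrt(1527.0000) = 39.0768

39.0768


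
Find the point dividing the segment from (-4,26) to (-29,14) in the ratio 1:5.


Px = (1*(-29) + 5*(-4))/6 = -49/6 = -8.1667
Py = (1*14 + 5*26)/6 = 144/6 = 24.0000

P = (-8.1667, 24.0000)


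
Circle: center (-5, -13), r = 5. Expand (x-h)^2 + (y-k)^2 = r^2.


(x+ 5)^2 + (y+ 13)^2 = 5^2
D = -2h = 10, E = -2k = 26
F = h^2+k^2-r^2 = 25+169-25 = 169

x^2 + y^2 + 10x + 26y + 169 = 0


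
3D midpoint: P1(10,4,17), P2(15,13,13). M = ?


Mx = (10+15)/2 = 12.5000
My = (4+13)/2 = 8.5000
Mz = (17+13)/2 = 15.0000

M = (12.5000, 8.5000, 15.0000)


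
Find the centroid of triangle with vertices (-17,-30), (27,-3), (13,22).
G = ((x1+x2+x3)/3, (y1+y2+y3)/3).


Gx = (-17+27+13)/3 = 23/3 = 7.6667
Gy = (-30- 3+22)/3 = -11/3 = -3.6667

G = (7.6667, -3.6667)


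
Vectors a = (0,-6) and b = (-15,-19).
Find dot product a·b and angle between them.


a·b = 0*(-15) - 6*(-19) = 0 + 114 = 114
|a| = sqrt(0+36) = 6.0000
|b| = sqrt(225+361) = 24.2074
cos(theta) = 114/(sqrt(36)*sqrt(586)) = 114/sqrt(21096) = 0.784883
theta = arccos(114/sqrt(21096)) = 38.2902 degrees

a·b = 114, theta = 38.2902 deg


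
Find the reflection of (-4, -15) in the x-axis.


Reflection rule for x-axis: (x, -y)
(-4, -15) -> (-4, 15)

(-4, 15)


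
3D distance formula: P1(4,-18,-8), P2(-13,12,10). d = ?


dx=-17, dy=30, dz=18
d = sqrt(289+900+324) = sqrt(1513) = 38.8973

38.8973


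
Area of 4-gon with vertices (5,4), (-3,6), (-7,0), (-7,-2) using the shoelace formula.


sum(xi*y_{i+1}) = 5*6 - 3*0 - 7*(-2) - 7*4 = 16
sum(yi*x_{i+1}) = 4*(-3) + 6*(-7) + 0*(-7) - 2*5 = -64
Area = |16 + 64|/2 = 80/2 = 40.0000

40.0000 sq units


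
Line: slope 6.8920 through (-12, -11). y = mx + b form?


y + 11 = 6.8920(x + 12)
y = 6.8920x - 11 - 6.8920*(-12)
y = 6.8920x + 71.7040

y = 6.8920x + 71.7040


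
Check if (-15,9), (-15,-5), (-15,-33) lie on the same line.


-15*(-5+ 33) - 15*(-33-9) - 15*(9+ 5)
= -420 + 630 - 210 = 0

Yes, collinear (determinant = 0)


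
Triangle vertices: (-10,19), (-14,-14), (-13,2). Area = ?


-10*(-14-2) = 160
-14*(2-19) = 238
-13*(19+ 14) = -429
sum = -31
Area = |-31|/2 = 15.5000

15.5000 sq units


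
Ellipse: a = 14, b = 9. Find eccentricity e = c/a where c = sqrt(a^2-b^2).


c = sqrt(196-81) = sqrt(115) = 10.7238
e = c/a = sqrt(115)/14 = 0.7660

e = 0.7660


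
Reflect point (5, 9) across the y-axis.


Reflection rule for y-axis: (-x, y)
(5, 9) -> (-5, 9)

(-5, 9)


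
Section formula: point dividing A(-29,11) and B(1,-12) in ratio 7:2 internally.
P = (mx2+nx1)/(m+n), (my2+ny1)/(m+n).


Px = (7*1 + 2*(-29))/9 = -51/9 = -5.6667
Py = (7*(-12) + 2*11)/9 = -62/9 = -6.8889

P = (-5.6667, -6.8889)


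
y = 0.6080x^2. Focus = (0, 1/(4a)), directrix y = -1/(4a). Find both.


a = 0.6080
1/(4a) = 0.4112
Focus = (0, 0.4112)
Directrix: y = -0.4112

Focus = (0, 0.4112), Directrix: y = -0.4112


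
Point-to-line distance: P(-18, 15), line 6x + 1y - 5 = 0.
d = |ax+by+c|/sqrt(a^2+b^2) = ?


|6*(-18) + 1*15 - 5| = |-98| = 98
sqrt(36 + 1) = sqrt(37) = 6.0828
d = 98/sqrt(37) = 16.1111

16.1111


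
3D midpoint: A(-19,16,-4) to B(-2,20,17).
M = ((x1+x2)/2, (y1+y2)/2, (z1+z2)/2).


Mx = (-19- 2)/2 = -10.5000
My = (16+20)/2 = 18.0000
Mz = (-4+17)/2 = 6.5000

M = (-10.5000, 18.0000, 6.5000)


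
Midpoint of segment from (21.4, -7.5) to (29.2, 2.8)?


Mx = (21.4 + 29.2)/2 = 50.6/2 = 25.3000
My = (-7.5 + 2.8)/2 = -4.7/2 = -2.3500

(25.3000, -2.3500)


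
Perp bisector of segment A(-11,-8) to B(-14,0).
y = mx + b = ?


Midpoint = (-12.5, -4)
Slope of AB = dy/dx = 8/(-3) = -2.6667
Perp slope = -dx/dy = 3/8 = 0.3750
b = My - (perp slope)*Mx = -4 + (-3*(-12.5))/8 = -4 + 4.6875 = 0.6875

y = 0.3750x + 0.6875


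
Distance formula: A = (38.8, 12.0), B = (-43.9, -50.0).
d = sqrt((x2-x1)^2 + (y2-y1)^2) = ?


dx = -43.9 - 38.8 = -82.7
dy = -50.0 - 12.0 = -62.0
d = sqrt(6839.29 + 3844.0) = sqrt(10683.29) = 103.3600

103.3600


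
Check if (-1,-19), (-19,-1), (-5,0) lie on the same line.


-1*(-1-0) - 19*(0+ 19) - 5*(-19+ 1)
= 1 - 361 + 90 = -270

No, not collinear (determinant = -270)


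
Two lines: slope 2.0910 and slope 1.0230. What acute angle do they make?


m1-m2 = 1.068
1+m1*m2 = 3.139093
tan(theta) = |1.068/3.139093| = 0.340226
theta = arctan(|1.068/3.139093|) = 18.7896 degrees (acute angle)

18.7896 degrees


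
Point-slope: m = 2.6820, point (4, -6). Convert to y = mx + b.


y + 6 = 2.6820(x - 4)
y = 2.6820x - 6 - 2.6820*4
y = 2.6820x - 16.7280

y = 2.6820x - 16.7280


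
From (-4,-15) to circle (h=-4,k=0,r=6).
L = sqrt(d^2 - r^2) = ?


d = sqrt((-4+ 4)^2 + (-15-0)^2) = sqrt(0+225) = 15.0000
L = sqrt(225.0000 - 36) = sqrt(189.0000) = 13.7477

13.7477


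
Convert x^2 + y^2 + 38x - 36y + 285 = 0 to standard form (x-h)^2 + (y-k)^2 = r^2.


h = -D/2 = -38/2 = -19
k = -E/2 = 36/2 = 18
r^2 = h^2 + k^2 - F = 361 + 324 - 285 = 400
r = 20

Center (-19, 18), radius = 20
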